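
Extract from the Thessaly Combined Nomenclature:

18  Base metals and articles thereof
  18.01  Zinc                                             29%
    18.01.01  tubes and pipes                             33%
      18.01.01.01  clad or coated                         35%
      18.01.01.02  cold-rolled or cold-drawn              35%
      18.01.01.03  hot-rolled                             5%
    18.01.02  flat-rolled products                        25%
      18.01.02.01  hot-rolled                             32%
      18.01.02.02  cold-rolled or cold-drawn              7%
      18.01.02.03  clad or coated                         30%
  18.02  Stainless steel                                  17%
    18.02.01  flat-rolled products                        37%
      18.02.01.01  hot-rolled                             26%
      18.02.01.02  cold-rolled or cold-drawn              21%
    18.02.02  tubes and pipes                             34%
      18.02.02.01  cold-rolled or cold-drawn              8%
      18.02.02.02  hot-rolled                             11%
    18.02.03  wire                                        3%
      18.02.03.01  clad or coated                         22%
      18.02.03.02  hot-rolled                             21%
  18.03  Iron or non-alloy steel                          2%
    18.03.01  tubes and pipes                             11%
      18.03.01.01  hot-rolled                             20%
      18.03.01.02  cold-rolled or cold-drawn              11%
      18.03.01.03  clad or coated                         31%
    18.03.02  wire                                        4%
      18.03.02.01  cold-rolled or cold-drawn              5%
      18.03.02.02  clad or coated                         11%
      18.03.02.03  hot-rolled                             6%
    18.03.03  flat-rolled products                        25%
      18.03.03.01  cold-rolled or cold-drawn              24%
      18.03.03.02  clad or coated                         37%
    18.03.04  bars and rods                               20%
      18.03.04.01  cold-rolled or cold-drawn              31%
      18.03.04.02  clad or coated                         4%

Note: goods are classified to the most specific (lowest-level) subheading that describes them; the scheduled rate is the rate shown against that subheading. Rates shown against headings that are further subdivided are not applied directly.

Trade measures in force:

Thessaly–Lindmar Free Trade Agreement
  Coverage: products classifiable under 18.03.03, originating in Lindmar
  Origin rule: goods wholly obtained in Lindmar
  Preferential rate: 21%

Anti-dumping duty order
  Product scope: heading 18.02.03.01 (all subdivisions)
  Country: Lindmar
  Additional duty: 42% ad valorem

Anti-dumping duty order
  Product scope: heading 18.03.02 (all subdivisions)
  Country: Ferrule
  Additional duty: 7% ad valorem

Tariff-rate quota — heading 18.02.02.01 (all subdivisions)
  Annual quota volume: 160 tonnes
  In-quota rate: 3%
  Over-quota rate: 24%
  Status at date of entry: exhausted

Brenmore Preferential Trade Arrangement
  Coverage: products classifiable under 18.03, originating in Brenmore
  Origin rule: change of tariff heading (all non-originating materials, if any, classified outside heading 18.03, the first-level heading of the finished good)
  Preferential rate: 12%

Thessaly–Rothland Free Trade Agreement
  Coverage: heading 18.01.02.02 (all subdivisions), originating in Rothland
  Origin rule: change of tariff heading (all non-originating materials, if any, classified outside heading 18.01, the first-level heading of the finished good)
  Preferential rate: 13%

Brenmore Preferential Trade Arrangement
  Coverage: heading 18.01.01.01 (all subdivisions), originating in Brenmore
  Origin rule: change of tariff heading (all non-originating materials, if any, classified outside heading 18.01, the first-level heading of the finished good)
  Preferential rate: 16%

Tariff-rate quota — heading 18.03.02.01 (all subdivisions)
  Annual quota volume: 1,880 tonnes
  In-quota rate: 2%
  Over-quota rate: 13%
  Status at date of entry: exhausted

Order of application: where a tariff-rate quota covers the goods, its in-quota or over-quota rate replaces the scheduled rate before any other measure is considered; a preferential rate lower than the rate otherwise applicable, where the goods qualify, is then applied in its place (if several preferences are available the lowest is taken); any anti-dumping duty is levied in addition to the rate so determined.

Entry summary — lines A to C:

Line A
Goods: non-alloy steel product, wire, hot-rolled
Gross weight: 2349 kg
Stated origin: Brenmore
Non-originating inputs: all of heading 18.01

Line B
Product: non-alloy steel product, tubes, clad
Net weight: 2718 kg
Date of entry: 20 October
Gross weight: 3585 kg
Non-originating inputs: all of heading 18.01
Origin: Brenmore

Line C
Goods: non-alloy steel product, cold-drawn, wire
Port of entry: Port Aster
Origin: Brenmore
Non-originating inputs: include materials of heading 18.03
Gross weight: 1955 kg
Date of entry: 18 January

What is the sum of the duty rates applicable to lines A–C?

Line A: non-alloy steel → 18.03; wire → 18.03.02; hot-rolled → 18.03.02.03. Scheduled 6%. Brenmore agreement on 18.03: CTH met → 12% available; Brenmore agreement on 18.01.01.01: 18.03.02.03 not covered; preference 12% not lower than 6% → no reduction. → 6%.
Line B: non-alloy steel → 18.03; tubes → 18.03.01; clad → 18.03.01.03. Scheduled 31%. Brenmore agreement on 18.03: CTH met → 12% available; Brenmore agreement on 18.01.01.01: 18.03.01.03 not covered; preferential 12%. → 12%.
Line C: non-alloy steel → 18.03; wire → 18.03.02; cold-drawn → 18.03.02.01. Scheduled 5%. quota on 18.03.02.01 exhausted → over-quota 13%; Brenmore agreement on 18.03: CTH not met; Brenmore agreement on 18.01.01.01: 18.03.02.01 not covered. → 13%.
Sum: 6% + 12% + 13% = 31%.

31%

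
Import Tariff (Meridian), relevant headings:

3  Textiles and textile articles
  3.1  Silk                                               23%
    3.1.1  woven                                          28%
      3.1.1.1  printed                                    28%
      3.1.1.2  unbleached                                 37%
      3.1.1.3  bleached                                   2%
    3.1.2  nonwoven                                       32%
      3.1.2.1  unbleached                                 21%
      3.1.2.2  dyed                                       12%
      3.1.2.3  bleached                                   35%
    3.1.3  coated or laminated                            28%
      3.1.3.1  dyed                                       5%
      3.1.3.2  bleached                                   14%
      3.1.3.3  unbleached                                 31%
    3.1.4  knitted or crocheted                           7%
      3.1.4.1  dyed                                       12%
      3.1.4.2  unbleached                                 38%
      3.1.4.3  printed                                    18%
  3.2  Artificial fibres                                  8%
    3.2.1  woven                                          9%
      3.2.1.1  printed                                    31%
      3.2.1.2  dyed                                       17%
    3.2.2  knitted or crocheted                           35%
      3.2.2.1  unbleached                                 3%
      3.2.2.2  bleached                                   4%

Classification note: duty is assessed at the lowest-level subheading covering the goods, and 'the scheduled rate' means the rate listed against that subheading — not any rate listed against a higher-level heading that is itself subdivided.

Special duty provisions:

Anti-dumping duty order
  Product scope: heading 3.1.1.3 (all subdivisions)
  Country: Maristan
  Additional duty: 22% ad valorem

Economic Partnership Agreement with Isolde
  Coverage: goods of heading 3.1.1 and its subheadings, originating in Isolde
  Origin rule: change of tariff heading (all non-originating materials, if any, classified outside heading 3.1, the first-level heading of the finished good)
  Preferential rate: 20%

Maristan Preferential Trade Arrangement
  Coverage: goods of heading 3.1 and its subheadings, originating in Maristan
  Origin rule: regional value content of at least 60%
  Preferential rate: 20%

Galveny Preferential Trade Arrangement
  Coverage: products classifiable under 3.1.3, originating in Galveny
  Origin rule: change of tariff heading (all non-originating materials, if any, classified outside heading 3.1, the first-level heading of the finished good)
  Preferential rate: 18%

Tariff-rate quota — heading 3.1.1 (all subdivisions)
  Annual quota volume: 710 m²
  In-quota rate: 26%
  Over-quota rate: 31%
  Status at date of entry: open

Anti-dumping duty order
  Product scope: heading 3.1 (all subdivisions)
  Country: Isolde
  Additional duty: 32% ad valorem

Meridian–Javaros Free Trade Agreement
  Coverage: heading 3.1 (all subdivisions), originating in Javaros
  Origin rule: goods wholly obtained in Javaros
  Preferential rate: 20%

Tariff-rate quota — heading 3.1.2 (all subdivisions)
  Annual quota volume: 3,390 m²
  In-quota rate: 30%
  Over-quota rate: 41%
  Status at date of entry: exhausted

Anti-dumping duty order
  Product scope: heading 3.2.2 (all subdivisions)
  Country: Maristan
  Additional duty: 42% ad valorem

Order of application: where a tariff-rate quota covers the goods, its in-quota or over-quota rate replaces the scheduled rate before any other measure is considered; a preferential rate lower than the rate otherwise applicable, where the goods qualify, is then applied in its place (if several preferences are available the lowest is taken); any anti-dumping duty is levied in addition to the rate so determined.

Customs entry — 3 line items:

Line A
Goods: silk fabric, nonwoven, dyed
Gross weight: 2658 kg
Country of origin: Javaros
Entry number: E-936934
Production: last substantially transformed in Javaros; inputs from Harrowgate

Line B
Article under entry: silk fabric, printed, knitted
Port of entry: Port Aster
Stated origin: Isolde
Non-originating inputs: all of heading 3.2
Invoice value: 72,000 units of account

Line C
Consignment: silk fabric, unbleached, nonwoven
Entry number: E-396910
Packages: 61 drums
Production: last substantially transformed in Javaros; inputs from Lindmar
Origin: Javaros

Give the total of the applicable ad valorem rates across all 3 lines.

132%

Line A: silk → 3.1; nonwoven → 3.1.2; dyed → 3.1.2.2. Scheduled 12%. quota on 3.1.2 exhausted → over-quota 41%; Javaros agreement on 3.1: not wholly obtained. → 41%.
Line B: silk → 3.1; knitted → 3.1.4; printed → 3.1.4.3. Scheduled 18%. Isolde agreement on 3.1.1: 3.1.4.3 not covered; anti-dumping (Isolde, 3.1): +32%; total 18% + 32% = 50%. → 50%.
Line C: silk → 3.1; nonwoven → 3.1.2; unbleached → 3.1.2.1. Scheduled 21%. quota on 3.1.2 exhausted → over-quota 41%; Javaros agreement on 3.1: not wholly obtained. → 41%.
Sum: 41% + 50% + 41% = 132%.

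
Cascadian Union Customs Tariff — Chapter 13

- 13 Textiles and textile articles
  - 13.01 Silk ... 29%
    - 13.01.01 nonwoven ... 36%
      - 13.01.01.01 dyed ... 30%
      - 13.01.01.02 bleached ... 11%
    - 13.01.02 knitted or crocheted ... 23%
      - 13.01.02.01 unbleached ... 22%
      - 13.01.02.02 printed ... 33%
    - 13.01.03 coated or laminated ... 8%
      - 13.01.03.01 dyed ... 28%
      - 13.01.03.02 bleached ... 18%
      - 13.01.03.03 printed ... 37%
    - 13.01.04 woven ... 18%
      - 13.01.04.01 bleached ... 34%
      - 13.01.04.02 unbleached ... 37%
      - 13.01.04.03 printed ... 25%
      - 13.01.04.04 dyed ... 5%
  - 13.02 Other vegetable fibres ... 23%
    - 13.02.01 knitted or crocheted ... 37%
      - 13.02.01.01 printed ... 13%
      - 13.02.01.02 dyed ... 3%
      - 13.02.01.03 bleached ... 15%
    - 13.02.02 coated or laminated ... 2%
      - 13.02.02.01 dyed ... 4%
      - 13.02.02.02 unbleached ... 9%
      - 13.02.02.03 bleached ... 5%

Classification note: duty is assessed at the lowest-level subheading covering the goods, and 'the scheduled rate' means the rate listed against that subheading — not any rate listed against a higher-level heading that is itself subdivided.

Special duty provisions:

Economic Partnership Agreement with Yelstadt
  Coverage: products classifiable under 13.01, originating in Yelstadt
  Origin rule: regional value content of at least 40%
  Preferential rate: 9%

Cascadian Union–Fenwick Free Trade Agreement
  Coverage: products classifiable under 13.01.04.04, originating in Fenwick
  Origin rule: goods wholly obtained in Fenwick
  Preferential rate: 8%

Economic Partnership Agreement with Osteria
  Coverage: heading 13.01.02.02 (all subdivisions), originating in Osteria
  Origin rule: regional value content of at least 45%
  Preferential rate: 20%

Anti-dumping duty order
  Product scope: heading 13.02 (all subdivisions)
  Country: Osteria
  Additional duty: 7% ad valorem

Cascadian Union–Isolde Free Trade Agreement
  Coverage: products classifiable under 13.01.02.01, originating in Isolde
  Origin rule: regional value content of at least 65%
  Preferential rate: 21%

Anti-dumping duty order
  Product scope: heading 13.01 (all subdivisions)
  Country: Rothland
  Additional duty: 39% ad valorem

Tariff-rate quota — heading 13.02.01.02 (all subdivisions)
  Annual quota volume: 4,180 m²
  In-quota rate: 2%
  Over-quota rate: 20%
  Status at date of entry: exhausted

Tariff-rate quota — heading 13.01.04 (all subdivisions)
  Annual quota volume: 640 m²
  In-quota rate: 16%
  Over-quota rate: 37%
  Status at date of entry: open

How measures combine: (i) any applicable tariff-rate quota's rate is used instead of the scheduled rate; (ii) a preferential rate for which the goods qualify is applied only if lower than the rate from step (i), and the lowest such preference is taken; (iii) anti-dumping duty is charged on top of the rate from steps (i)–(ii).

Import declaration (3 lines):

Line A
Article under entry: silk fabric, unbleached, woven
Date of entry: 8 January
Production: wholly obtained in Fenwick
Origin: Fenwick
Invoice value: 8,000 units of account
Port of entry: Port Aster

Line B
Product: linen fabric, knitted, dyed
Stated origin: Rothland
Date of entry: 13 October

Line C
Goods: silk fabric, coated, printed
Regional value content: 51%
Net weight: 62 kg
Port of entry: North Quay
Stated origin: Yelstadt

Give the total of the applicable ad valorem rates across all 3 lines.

Line A: silk → 13.01; woven → 13.01.04; unbleached → 13.01.04.02. Scheduled 37%. quota on 13.01.04 open → in-quota 16%; Fenwick agreement on 13.01.04.04: 13.01.04.02 not covered. → 16%.
Line B: linen → 13.02; knitted → 13.02.01; dyed → 13.02.01.02. Scheduled 3%. quota on 13.02.01.02 exhausted → over-quota 20%. → 20%.
Line C: silk → 13.01; coated → 13.01.03; printed → 13.01.03.03. Scheduled 37%. Yelstadt agreement on 13.01: RVC ≥ 40% → 9% available; preferential 9%. → 9%.
Sum: 16% + 20% + 9% = 45%.

45%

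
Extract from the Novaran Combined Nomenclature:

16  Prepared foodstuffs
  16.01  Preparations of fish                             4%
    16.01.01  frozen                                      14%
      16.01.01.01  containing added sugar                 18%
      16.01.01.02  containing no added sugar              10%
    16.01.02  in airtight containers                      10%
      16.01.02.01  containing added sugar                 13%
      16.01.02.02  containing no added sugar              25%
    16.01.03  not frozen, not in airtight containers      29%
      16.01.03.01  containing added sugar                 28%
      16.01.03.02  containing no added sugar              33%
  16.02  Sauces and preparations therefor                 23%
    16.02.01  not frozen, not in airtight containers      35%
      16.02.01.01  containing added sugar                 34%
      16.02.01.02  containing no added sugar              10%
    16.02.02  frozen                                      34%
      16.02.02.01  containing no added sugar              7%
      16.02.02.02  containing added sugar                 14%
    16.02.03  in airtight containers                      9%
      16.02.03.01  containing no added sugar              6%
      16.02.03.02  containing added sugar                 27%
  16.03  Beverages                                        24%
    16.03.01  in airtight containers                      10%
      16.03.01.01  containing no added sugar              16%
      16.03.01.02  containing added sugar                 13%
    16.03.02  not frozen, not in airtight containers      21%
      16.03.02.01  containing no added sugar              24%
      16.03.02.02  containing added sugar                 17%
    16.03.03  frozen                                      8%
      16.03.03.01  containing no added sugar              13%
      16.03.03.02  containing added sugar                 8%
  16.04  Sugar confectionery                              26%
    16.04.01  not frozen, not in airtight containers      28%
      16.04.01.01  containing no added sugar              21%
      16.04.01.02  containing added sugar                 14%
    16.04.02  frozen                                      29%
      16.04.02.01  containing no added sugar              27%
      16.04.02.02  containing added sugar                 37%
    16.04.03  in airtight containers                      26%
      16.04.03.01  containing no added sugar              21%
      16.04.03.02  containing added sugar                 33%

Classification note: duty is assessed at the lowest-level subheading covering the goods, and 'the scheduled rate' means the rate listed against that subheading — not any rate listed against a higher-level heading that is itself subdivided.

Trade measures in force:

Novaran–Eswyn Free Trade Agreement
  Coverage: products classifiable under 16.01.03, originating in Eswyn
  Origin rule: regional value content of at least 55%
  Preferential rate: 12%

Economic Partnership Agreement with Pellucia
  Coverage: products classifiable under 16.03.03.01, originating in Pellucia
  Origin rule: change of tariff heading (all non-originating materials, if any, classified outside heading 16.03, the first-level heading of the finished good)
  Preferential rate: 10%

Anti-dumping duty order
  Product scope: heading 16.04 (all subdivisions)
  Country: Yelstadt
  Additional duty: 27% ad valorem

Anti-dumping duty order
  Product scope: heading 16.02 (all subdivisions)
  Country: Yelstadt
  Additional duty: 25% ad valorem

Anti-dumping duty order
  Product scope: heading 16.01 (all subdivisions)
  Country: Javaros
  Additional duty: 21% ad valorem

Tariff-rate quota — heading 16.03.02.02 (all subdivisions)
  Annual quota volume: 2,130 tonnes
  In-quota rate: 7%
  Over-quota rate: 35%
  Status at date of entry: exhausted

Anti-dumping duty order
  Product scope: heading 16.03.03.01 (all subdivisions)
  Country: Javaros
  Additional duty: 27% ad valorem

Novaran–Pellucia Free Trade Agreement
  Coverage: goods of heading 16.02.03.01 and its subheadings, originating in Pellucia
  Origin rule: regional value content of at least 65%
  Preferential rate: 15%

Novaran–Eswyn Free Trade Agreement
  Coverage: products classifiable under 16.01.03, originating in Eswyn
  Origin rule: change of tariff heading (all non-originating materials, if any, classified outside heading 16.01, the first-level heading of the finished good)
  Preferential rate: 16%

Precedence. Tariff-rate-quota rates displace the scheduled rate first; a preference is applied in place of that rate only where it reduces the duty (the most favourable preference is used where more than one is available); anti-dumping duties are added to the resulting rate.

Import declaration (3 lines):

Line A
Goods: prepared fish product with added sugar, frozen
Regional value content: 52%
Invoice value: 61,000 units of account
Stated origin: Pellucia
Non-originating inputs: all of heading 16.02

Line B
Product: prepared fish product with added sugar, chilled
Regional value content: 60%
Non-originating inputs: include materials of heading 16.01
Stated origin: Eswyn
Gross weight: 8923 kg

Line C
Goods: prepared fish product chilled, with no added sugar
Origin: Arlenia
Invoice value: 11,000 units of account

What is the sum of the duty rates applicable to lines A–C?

63%

Line A: prepared fish product → 16.01; frozen → 16.01.01; with added sugar → 16.01.01.01. Scheduled 18%. Pellucia agreement on 16.03.03.01: 16.01.01.01 not covered; Pellucia agreement on 16.02.03.01: 16.01.01.01 not covered. → 18%.
Line B: prepared fish product → 16.01; chilled → 16.01.03; with added sugar → 16.01.03.01. Scheduled 28%. Eswyn agreement on 16.01.03: RVC ≥ 55% → 12% available; Eswyn agreement on 16.01.03: CTH not met; preferential 12%. → 12%.
Line C: prepared fish product → 16.01; chilled → 16.01.03; with no added sugar → 16.01.03.02. Scheduled 33%. No special measure applies. → 33%.
Sum: 18% + 12% + 33% = 63%.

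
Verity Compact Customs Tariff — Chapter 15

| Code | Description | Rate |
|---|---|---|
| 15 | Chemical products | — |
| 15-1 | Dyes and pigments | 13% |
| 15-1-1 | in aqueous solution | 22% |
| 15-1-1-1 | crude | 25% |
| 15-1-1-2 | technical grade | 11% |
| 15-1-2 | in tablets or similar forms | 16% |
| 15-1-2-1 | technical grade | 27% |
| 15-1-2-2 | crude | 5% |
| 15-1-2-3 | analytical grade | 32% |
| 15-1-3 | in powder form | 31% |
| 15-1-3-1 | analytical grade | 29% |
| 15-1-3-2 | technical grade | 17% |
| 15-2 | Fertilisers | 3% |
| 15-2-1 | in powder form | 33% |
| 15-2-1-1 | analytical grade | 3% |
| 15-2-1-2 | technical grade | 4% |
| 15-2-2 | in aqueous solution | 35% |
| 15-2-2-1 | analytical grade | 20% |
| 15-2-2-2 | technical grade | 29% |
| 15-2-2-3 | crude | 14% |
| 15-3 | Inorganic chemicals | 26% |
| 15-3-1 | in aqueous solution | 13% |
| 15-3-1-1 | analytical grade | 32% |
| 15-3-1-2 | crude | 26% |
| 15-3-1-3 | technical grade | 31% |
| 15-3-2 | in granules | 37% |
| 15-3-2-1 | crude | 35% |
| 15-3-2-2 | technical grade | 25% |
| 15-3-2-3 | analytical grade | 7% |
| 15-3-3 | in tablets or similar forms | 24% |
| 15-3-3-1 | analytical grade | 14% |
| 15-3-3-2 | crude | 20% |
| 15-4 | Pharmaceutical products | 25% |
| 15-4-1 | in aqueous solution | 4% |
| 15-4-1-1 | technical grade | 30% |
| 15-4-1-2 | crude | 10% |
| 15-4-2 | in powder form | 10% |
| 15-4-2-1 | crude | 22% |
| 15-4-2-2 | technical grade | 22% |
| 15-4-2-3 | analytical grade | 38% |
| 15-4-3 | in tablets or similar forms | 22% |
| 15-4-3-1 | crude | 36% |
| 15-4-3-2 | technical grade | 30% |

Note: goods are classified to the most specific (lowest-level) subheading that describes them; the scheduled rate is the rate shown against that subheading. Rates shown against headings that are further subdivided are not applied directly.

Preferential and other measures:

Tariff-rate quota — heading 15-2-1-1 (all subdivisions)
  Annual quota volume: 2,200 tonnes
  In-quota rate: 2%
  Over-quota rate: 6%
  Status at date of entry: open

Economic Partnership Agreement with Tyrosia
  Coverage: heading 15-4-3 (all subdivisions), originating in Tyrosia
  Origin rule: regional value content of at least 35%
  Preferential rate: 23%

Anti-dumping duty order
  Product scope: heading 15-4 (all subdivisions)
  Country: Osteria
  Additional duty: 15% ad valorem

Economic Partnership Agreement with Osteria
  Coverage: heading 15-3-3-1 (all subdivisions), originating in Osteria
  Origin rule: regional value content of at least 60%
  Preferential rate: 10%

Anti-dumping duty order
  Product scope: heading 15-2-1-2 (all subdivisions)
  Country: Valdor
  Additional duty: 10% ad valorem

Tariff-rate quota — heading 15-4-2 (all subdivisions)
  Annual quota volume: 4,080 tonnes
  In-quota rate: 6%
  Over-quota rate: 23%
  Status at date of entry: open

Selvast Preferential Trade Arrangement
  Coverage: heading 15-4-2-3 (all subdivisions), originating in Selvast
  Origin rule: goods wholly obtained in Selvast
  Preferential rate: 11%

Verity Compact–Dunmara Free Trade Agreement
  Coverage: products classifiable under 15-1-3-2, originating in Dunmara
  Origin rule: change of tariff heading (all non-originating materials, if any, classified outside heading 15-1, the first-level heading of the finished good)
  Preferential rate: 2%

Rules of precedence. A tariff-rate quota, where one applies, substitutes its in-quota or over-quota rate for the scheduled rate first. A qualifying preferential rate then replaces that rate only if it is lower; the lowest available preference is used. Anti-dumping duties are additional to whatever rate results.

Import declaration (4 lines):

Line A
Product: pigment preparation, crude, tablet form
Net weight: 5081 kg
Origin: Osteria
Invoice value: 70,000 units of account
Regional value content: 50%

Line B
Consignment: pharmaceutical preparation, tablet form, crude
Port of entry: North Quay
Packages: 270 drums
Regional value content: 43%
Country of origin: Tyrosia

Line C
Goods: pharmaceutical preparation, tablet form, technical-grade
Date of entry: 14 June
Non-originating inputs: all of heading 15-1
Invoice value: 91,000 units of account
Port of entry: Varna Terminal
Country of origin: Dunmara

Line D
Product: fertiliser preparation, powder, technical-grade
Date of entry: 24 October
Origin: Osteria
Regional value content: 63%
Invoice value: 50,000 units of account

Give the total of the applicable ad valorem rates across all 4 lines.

Line A: pigment → 15-1; tablet form → 15-1-2; crude → 15-1-2-2. Scheduled 5%. Osteria agreement on 15-3-3-1: 15-1-2-2 not covered. → 5%.
Line B: pharmaceutical → 15-4; tablet form → 15-4-3; crude → 15-4-3-1. Scheduled 36%. Tyrosia agreement on 15-4-3: RVC ≥ 35% → 23% available; preferential 23%. → 23%.
Line C: pharmaceutical → 15-4; tablet form → 15-4-3; technical-grade → 15-4-3-2. Scheduled 30%. Dunmara agreement on 15-1-3-2: 15-4-3-2 not covered. → 30%.
Line D: fertiliser → 15-2; powder → 15-2-1; technical-grade → 15-2-1-2. Scheduled 4%. Osteria agreement on 15-3-3-1: 15-2-1-2 not covered. → 4%.
Sum: 5% + 23% + 30% + 4% = 62%.

62%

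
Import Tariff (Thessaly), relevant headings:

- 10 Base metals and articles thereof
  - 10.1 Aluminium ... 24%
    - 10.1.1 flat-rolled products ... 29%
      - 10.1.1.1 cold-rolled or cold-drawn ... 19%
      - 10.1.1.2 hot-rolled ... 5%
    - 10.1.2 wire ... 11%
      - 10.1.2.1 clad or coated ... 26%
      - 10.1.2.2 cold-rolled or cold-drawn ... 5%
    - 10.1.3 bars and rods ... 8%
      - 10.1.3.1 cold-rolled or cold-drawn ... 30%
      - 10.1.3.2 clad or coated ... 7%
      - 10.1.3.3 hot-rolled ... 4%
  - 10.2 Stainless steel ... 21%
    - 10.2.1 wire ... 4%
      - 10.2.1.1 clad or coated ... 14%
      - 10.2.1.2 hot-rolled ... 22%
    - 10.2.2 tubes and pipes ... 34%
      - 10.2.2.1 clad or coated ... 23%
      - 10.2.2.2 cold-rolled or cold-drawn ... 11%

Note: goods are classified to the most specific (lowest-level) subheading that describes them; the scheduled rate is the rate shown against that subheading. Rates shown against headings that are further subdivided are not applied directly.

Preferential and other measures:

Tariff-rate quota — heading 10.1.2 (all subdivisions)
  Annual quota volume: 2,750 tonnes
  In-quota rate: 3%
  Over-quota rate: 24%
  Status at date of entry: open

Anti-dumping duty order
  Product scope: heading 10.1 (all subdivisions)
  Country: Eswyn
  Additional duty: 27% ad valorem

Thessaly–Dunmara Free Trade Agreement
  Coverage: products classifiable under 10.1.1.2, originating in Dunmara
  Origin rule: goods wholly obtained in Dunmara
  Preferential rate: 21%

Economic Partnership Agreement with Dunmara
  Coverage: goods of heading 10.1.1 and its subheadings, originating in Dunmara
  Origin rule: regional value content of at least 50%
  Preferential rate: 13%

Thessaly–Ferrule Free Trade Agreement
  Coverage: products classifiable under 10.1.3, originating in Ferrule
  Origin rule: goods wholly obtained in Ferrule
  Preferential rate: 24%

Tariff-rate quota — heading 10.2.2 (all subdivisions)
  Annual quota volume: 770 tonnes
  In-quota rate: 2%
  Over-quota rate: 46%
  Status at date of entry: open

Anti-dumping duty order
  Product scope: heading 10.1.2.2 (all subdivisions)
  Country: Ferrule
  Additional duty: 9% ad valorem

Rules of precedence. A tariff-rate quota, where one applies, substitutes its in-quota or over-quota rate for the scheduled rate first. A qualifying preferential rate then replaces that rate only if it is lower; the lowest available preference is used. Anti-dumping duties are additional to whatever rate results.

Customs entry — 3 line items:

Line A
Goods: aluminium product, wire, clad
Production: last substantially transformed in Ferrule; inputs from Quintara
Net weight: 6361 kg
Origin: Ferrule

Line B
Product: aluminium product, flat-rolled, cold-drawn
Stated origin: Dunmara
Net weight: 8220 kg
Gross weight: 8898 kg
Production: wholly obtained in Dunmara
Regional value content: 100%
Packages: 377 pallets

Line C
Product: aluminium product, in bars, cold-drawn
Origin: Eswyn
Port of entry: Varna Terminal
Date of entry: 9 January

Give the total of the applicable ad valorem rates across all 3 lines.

Line A: aluminium → 10.1; wire → 10.1.2; clad → 10.1.2.1. Scheduled 26%. quota on 10.1.2 open → in-quota 3%; Ferrule agreement on 10.1.3: 10.1.2.1 not covered. → 3%.
Line B: aluminium → 10.1; flat-rolled → 10.1.1; cold-drawn → 10.1.1.1. Scheduled 19%. Dunmara agreement on 10.1.1.2: 10.1.1.1 not covered; Dunmara agreement on 10.1.1: RVC ≥ 50% → 13% available; preferential 13%. → 13%.
Line C: aluminium → 10.1; in bars → 10.1.3; cold-drawn → 10.1.3.1. Scheduled 30%. anti-dumping (Eswyn, 10.1): +27%; total 30% + 27% = 57%. → 57%.
Sum: 3% + 13% + 57% = 73%.

73%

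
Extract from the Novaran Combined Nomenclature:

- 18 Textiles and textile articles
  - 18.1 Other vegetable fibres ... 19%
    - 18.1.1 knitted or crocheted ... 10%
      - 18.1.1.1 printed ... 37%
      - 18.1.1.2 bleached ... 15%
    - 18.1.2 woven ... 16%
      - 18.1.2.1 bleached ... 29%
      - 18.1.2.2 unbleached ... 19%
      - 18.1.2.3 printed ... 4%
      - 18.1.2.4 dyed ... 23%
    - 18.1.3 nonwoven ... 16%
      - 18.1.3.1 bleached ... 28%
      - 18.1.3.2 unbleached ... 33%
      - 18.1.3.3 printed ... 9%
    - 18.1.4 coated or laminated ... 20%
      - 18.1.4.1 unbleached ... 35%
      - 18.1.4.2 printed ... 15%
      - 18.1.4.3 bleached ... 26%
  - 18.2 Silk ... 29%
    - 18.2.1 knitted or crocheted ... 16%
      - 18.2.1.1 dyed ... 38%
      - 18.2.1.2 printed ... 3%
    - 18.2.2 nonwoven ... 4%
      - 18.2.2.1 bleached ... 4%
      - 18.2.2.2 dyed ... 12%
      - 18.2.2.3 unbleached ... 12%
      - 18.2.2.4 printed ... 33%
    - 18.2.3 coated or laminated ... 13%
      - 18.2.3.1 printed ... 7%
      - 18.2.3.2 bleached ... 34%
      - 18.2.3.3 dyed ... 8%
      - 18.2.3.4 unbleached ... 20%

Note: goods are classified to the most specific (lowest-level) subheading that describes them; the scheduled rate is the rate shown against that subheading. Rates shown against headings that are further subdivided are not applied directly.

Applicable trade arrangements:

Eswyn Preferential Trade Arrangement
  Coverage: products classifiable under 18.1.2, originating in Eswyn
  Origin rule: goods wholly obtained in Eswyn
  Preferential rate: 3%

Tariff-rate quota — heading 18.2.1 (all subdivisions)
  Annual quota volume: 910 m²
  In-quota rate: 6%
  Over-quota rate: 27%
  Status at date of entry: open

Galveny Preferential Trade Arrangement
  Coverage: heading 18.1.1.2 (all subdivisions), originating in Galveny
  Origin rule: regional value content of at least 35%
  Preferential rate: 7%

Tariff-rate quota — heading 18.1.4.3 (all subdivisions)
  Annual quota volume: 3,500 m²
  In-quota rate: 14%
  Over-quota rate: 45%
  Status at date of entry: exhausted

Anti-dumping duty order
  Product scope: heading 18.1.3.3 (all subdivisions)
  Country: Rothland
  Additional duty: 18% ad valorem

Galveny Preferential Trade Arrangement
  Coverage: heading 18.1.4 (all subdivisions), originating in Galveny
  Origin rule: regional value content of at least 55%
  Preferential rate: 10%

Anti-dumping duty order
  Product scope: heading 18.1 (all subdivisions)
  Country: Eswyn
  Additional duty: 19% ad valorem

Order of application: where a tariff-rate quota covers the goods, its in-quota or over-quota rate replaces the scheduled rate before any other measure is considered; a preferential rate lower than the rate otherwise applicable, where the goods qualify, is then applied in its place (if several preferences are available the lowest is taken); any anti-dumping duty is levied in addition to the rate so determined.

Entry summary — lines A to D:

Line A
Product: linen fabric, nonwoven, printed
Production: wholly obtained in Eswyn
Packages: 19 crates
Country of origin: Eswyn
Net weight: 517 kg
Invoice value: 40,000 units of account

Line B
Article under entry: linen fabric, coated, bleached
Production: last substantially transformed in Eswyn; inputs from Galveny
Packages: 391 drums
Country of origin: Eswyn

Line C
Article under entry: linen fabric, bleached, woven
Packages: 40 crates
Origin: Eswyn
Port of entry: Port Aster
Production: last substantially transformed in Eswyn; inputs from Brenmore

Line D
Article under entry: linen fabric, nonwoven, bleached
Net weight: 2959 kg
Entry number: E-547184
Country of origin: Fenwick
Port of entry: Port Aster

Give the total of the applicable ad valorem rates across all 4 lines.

Line A: linen → 18.1; nonwoven → 18.1.3; printed → 18.1.3.3. Scheduled 9%. Eswyn agreement on 18.1.2: 18.1.3.3 not covered; anti-dumping (Eswyn, 18.1): +19%; total 9% + 19% = 28%. → 28%.
Line B: linen → 18.1; coated → 18.1.4; bleached → 18.1.4.3. Scheduled 26%. quota on 18.1.4.3 exhausted → over-quota 45%; Eswyn agreement on 18.1.2: 18.1.4.3 not covered; anti-dumping (Eswyn, 18.1): +19%; total 45% + 19% = 64%. → 64%.
Line C: linen → 18.1; woven → 18.1.2; bleached → 18.1.2.1. Scheduled 29%. Eswyn agreement on 18.1.2: not wholly obtained; anti-dumping (Eswyn, 18.1): +19%; total 29% + 19% = 48%. → 48%.
Line D: linen → 18.1; nonwoven → 18.1.3; bleached → 18.1.3.1. Scheduled 28%. No special measure applies. → 28%.
Sum: 28% + 64% + 48% + 28% = 168%.

168%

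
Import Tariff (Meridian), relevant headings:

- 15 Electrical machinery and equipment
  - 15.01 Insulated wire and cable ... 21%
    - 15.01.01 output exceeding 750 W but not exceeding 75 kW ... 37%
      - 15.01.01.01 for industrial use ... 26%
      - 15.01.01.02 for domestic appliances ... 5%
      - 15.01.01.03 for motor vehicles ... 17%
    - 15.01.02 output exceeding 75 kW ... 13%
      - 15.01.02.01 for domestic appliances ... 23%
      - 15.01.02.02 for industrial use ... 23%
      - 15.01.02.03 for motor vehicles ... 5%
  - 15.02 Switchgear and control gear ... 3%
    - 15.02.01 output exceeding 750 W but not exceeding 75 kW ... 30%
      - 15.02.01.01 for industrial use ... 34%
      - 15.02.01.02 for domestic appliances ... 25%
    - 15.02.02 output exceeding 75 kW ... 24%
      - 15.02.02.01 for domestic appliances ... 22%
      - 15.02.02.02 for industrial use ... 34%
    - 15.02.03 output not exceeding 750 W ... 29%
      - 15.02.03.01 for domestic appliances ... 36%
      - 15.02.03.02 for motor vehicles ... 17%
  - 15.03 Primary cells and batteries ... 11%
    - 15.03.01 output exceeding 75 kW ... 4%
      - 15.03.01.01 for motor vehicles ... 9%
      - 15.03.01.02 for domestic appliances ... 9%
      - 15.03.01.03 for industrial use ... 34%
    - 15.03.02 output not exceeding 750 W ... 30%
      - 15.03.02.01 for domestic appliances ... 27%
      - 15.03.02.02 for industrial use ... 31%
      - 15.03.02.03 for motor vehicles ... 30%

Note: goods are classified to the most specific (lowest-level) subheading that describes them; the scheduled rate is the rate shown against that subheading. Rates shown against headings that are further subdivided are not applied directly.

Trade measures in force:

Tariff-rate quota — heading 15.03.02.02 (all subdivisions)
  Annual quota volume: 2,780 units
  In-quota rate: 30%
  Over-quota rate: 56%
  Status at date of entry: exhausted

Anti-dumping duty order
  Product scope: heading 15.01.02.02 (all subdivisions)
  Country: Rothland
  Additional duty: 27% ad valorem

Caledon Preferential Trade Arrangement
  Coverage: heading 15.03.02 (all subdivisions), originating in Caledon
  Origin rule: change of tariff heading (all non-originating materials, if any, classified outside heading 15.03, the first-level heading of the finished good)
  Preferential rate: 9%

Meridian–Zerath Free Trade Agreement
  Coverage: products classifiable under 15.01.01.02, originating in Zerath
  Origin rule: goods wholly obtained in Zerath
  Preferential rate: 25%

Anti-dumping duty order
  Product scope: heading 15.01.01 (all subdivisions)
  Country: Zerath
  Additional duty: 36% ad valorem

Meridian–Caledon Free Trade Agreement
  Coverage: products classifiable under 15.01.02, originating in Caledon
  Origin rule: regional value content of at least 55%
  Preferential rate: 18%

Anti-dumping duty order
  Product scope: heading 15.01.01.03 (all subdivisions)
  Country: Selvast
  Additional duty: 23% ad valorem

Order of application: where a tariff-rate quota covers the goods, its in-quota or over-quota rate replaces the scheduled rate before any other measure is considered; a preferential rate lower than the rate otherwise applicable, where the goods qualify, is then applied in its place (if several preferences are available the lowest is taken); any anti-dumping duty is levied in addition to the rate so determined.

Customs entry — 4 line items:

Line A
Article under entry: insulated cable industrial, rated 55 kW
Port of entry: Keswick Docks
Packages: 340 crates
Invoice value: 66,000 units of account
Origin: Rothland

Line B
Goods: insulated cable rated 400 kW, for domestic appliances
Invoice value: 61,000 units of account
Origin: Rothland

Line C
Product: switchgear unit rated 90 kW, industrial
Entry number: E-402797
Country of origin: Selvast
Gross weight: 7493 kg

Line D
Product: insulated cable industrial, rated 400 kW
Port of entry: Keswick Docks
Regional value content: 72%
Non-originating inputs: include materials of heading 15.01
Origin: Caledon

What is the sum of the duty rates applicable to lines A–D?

101%

Line A: insulated cable → 15.01; rated 55 kW → 15.01.01; industrial → 15.01.01.01. Scheduled 26%. No special measure applies. → 26%.
Line B: insulated cable → 15.01; rated 400 kW → 15.01.02; for domestic appliances → 15.01.02.01. Scheduled 23%. No special measure applies. → 23%.
Line C: switchgear unit → 15.02; rated 90 kW → 15.02.02; industrial → 15.02.02.02. Scheduled 34%. No special measure applies. → 34%.
Line D: insulated cable → 15.01; rated 400 kW → 15.01.02; industrial → 15.01.02.02. Scheduled 23%. Caledon agreement on 15.03.02: 15.01.02.02 not covered; Caledon agreement on 15.01.02: RVC ≥ 55% → 18% available; preferential 18%. → 18%.
Sum: 26% + 23% + 34% + 18% = 101%.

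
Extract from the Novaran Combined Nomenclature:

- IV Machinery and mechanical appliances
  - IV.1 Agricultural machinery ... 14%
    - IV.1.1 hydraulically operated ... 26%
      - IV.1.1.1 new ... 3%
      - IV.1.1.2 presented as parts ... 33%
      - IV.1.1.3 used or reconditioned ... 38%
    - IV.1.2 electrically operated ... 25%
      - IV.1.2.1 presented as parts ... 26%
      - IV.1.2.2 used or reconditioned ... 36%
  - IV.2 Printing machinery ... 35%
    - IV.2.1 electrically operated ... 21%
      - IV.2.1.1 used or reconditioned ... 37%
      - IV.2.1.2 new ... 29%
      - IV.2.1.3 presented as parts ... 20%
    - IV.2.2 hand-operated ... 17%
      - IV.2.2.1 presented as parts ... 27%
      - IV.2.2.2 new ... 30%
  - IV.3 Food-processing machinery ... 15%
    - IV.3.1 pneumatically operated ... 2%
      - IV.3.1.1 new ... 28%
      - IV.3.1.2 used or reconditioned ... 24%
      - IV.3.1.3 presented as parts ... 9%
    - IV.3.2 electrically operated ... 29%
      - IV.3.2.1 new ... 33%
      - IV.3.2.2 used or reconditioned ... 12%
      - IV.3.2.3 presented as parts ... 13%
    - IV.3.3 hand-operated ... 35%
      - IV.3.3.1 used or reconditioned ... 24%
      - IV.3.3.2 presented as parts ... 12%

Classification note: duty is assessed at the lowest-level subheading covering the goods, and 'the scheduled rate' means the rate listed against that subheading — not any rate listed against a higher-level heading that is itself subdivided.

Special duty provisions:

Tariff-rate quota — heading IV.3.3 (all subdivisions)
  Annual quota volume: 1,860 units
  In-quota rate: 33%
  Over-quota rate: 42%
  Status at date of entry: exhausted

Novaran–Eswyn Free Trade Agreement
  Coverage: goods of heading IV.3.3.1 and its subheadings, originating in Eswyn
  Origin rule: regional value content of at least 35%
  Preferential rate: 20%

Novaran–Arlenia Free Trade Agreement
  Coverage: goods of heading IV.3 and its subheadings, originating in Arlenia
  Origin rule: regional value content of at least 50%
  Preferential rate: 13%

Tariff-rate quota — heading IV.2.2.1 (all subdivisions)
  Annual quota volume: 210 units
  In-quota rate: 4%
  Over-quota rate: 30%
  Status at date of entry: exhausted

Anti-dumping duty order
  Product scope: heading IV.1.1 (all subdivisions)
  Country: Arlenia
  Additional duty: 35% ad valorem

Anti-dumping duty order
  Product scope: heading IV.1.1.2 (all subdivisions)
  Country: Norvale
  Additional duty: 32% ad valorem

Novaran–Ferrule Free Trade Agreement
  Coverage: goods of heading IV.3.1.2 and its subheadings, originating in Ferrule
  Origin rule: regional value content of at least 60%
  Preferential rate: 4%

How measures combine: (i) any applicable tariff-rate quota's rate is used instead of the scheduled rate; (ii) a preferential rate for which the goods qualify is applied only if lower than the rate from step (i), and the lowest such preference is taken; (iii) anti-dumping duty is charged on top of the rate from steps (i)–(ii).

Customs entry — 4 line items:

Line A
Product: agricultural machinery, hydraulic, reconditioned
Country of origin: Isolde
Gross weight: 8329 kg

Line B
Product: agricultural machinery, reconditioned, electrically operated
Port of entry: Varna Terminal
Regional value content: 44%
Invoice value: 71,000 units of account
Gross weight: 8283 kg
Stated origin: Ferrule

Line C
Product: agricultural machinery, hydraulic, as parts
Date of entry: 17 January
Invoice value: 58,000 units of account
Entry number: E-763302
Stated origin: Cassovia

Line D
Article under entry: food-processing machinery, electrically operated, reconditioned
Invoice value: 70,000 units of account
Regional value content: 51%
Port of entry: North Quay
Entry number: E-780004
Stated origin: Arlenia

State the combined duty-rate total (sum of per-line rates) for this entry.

Line A: agricultural → IV.1; hydraulic → IV.1.1; reconditioned → IV.1.1.3. Scheduled 38%. No special measure applies. → 38%.
Line B: agricultural → IV.1; electrically operated → IV.1.2; reconditioned → IV.1.2.2. Scheduled 36%. Ferrule agreement on IV.3.1.2: IV.1.2.2 not covered. → 36%.
Line C: agricultural → IV.1; hydraulic → IV.1.1; as parts → IV.1.1.2. Scheduled 33%. No special measure applies. → 33%.
Line D: food-processing → IV.3; electrically operated → IV.3.2; reconditioned → IV.3.2.2. Scheduled 12%. Arlenia agreement on IV.3: RVC ≥ 50% → 13% available; preference 13% not lower than 12% → no reduction. → 12%.
Sum: 38% + 36% + 33% + 12% = 119%.

119%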